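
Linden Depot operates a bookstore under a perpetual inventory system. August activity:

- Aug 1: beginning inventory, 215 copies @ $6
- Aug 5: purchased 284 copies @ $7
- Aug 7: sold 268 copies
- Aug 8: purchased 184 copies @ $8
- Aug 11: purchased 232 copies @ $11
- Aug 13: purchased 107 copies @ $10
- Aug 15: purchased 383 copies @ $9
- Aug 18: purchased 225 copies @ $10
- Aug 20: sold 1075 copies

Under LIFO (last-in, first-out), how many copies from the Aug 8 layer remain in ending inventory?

56

Aug 7, 268 sold [LIFO — newest first]: 268 @ $7 = $1,876
Aug 20, 1075 sold [LIFO — newest first]: 225 @ $10 + 383 @ $9 + 107 @ $10 + 232 @ $11 + 128 @ $8 = $10,343
Total COGS = $1,876 + $10,343 = $12,219
Ending inventory: 215 @ $6 + 16 @ $7 + 56 @ $8 = $1,850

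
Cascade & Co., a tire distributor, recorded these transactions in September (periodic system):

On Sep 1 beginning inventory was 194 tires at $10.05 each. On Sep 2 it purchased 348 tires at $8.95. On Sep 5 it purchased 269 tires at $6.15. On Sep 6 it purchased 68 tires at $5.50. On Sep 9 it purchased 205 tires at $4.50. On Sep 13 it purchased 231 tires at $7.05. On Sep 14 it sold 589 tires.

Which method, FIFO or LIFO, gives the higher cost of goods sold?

FIFO

FIFO COGS: 194 @ $10.05 + 348 @ $8.95 + 47 @ $6.15 = $5,353.35
LIFO COGS: 231 @ $7.05 + 205 @ $4.50 + 68 @ $5.50 + 85 @ $6.15 = $3,447.80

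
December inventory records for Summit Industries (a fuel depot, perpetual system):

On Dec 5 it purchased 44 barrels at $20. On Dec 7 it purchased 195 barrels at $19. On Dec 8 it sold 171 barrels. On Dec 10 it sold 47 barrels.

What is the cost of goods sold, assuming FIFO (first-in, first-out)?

COGS = $4,186

Dec 8, 171 sold [FIFO — oldest first]: 44 @ $20 + 127 @ $19 = $3,293
Dec 10, 47 sold [FIFO — oldest first]: 47 @ $19 = $893
Total COGS = $3,293 + $893 = $4,186
Ending inventory: 21 @ $19 = $399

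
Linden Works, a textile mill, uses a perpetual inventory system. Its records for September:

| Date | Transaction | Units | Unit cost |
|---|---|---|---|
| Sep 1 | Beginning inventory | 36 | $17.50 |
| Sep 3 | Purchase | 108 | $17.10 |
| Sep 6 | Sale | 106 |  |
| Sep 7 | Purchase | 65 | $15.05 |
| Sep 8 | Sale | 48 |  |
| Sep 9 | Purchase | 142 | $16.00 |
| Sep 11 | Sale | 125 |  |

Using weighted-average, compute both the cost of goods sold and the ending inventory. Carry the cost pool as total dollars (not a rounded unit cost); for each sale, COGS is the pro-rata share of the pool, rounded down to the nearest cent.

COGS = $4,578.20; ending inventory = $1,148.85

After Sep 1: 36 on hand, pool $630.00 (≈ $17.5000 each)
After Sep 3: 144 on hand, pool $2,476.80 (≈ $17.2000 each)
Sep 6, sell 106: 106/144 × $2,476.80 → $1,823.20
After Sep 7: 103 on hand, pool $1,631.85 (≈ $15.8432 each)
Sep 8, sell 48: 48/103 × $1,631.85 → $760.47
After Sep 9: 197 on hand, pool $3,143.38 (≈ $15.9562 each)
Sep 11, sell 125: 125/197 × $3,143.38 → $1,994.53
Total COGS = $1,823.20 + $760.47 + $1,994.53 = $4,578.20
Ending inventory (cost pool remaining) = $1,148.85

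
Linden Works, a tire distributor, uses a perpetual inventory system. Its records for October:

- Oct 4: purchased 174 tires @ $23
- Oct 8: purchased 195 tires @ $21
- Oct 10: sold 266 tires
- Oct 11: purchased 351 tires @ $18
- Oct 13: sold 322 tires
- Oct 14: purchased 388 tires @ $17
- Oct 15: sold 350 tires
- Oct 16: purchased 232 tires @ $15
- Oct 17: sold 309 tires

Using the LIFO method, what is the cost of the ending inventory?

Oct 10, 266 sold [LIFO — newest first]: 195 @ $21 + 71 @ $23 = $5,728
Oct 13, 322 sold [LIFO — newest first]: 322 @ $18 = $5,796
Oct 15, 350 sold [LIFO — newest first]: 350 @ $17 = $5,950
Oct 17, 309 sold [LIFO — newest first]: 232 @ $15 + 38 @ $17 + 29 @ $18 + 10 @ $23 = $4,878
Total COGS = $5,728 + $5,796 + $5,950 + $4,878 = $22,352
Ending inventory: 93 @ $23 = $2,139

Ending inventory = $2,139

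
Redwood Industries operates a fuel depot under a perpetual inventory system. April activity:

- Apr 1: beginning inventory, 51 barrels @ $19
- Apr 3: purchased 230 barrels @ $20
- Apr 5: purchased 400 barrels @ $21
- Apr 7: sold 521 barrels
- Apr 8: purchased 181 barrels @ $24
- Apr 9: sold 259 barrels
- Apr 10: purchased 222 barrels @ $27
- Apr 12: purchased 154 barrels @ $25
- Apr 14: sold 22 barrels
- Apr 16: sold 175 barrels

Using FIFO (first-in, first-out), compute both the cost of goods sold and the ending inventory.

COGS = $21,418; ending inventory = $6,739

Apr 7, 521 sold [FIFO — oldest first]: 51 @ $19 + 230 @ $20 + 240 @ $21 = $10,609
Apr 9, 259 sold [FIFO — oldest first]: 160 @ $21 + 99 @ $24 = $5,736
Apr 14, 22 sold [FIFO — oldest first]: 22 @ $24 = $528
Apr 16, 175 sold [FIFO — oldest first]: 60 @ $24 + 115 @ $27 = $4,545
Total COGS = $10,609 + $5,736 + $528 + $4,545 = $21,418
Ending inventory: 107 @ $27 + 154 @ $25 = $6,739
Check: goods available $28,157 = COGS $21,418 + ending $6,739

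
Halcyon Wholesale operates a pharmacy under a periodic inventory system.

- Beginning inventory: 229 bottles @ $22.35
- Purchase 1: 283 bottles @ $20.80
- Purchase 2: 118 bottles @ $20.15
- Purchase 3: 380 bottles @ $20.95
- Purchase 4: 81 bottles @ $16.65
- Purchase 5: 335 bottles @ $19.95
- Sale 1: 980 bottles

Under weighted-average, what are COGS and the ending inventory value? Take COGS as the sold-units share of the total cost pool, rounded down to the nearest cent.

COGS = $20,187.69; ending inventory = $9,187.46

Sale 1, sell 980: 980/1426 × $29,375.15 → $20,187.69
Ending inventory (cost pool remaining) = $9,187.46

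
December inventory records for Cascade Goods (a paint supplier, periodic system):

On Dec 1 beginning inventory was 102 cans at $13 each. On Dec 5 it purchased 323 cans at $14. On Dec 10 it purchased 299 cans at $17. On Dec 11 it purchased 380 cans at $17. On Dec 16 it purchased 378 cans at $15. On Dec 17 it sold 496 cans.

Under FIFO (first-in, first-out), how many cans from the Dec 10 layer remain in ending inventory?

Dec 17, 496 sold [FIFO — oldest first]: 102 @ $13 + 323 @ $14 + 71 @ $17 = $7,055
Ending inventory: 228 @ $17 + 380 @ $17 + 378 @ $15 = $16,006

228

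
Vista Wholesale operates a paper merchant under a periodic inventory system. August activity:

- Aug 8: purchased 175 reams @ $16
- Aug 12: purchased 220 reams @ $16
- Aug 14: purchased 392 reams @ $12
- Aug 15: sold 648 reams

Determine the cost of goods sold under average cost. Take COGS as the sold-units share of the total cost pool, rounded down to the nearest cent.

COGS = $9,076.94

Aug 15, sell 648: 648/787 × $11,024.00 → $9,076.94
Ending inventory (cost pool remaining) = $1,947.06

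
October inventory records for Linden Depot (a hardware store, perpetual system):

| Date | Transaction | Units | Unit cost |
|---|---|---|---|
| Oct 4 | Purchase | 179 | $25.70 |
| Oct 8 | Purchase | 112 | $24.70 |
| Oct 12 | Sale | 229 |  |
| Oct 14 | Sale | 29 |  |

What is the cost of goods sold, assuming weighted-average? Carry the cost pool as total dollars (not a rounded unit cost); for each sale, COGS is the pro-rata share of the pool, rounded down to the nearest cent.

COGS = $6,531.29

After Oct 4: 179 on hand, pool $4,600.30 (≈ $25.7000 each)
After Oct 8: 291 on hand, pool $7,366.70 (≈ $25.3151 each)
Oct 12, sell 229: 229/291 × $7,366.70 → $5,797.16
Oct 14, sell 29: 29/62 × $1,569.54 → $734.13
Total COGS = $5,797.16 + $734.13 = $6,531.29
Ending inventory (cost pool remaining) = $835.41
Check: goods available $7,366.70 = COGS $6,531.29 + ending $835.41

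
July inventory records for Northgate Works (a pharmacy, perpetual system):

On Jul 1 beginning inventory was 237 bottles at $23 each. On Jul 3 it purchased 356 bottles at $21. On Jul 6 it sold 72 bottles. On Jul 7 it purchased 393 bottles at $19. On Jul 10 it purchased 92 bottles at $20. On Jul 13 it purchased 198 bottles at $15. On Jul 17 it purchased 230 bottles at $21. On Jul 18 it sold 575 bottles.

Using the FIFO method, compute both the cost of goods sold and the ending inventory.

Jul 6, 72 sold [FIFO — oldest first]: 72 @ $23 = $1,656
Jul 18, 575 sold [FIFO — oldest first]: 165 @ $23 + 356 @ $21 + 54 @ $19 = $12,297
Total COGS = $1,656 + $12,297 = $13,953
Ending inventory: 339 @ $19 + 92 @ $20 + 198 @ $15 + 230 @ $21 = $16,081
Check: goods available $30,034 = COGS $13,953 + ending $16,081

COGS = $13,953; ending inventory = $16,081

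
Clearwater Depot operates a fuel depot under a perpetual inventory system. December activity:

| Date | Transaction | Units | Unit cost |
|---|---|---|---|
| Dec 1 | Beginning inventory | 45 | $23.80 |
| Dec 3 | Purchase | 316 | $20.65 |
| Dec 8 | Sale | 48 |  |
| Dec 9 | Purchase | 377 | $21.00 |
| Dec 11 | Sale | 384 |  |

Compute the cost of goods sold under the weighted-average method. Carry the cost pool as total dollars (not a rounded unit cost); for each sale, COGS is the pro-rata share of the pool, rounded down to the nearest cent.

After Dec 1: 45 on hand, pool $1,071.00 (≈ $23.8000 each)
After Dec 3: 361 on hand, pool $7,596.40 (≈ $21.0427 each)
Dec 8, sell 48: 48/361 × $7,596.40 → $1,010.04
After Dec 9: 690 on hand, pool $14,503.36 (≈ $21.0194 each)
Dec 11, sell 384: 384/690 × $14,503.36 → $8,071.43
Total COGS = $1,010.04 + $8,071.43 = $9,081.47
Ending inventory (cost pool remaining) = $6,431.93

COGS = $9,081.47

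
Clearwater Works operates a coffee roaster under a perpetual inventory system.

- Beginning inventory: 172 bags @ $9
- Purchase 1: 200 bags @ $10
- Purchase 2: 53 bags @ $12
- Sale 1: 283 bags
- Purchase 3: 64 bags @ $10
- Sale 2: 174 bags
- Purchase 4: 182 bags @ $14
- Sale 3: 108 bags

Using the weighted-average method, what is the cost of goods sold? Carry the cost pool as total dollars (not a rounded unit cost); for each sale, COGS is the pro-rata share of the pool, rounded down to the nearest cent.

After Beginning: 172 on hand, pool $1,548.00 (≈ $9.0000 each)
After Purchase 1: 372 on hand, pool $3,548.00 (≈ $9.5376 each)
After Purchase 2: 425 on hand, pool $4,184.00 (≈ $9.8447 each)
Sale 1, sell 283: 283/425 × $4,184.00 → $2,786.05
After Purchase 3: 206 on hand, pool $2,037.95 (≈ $9.8930 each)
Sale 2, sell 174: 174/206 × $2,037.95 → $1,721.37
After Purchase 4: 214 on hand, pool $2,864.58 (≈ $13.3859 each)
Sale 3, sell 108: 108/214 × $2,864.58 → $1,445.67
Total COGS = $2,786.05 + $1,721.37 + $1,445.67 = $5,953.09
Ending inventory (cost pool remaining) = $1,418.91

COGS = $5,953.09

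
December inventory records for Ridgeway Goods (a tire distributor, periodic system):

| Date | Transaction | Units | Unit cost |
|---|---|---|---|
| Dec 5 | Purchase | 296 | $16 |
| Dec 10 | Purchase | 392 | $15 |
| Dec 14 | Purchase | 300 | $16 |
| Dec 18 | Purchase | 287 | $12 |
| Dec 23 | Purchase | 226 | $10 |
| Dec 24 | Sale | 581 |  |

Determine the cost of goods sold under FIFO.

COGS = $9,011

Dec 24, 581 sold [FIFO — oldest first]: 296 @ $16 + 285 @ $15 = $9,011
Ending inventory: 107 @ $15 + 300 @ $16 + 287 @ $12 + 226 @ $10 = $12,109
Check: goods available $21,120 = COGS $9,011 + ending $12,109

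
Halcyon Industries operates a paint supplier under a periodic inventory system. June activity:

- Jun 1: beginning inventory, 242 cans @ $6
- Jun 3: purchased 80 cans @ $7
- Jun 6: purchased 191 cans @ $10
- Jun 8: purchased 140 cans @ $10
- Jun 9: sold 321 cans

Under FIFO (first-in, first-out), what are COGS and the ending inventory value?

Jun 9, 321 sold [FIFO — oldest first]: 242 @ $6 + 79 @ $7 = $2,005
Ending inventory: 1 @ $7 + 191 @ $10 + 140 @ $10 = $3,317
Check: goods available $5,322 = COGS $2,005 + ending $3,317

COGS = $2,005; ending inventory = $3,317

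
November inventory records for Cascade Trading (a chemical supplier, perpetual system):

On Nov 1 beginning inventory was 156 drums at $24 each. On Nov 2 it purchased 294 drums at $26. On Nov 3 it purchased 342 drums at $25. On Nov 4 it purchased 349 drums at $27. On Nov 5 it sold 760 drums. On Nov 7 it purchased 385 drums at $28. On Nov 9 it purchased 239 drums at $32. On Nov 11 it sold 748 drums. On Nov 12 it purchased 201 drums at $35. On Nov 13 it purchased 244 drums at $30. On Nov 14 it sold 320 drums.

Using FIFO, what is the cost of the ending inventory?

Nov 5, 760 sold [FIFO — oldest first]: 156 @ $24 + 294 @ $26 + 310 @ $25 = $19,138
Nov 11, 748 sold [FIFO — oldest first]: 32 @ $25 + 349 @ $27 + 367 @ $28 = $20,499
Nov 14, 320 sold [FIFO — oldest first]: 18 @ $28 + 239 @ $32 + 63 @ $35 = $10,357
Total COGS = $19,138 + $20,499 + $10,357 = $49,994
Ending inventory: 138 @ $35 + 244 @ $30 = $12,150

Ending inventory = $12,150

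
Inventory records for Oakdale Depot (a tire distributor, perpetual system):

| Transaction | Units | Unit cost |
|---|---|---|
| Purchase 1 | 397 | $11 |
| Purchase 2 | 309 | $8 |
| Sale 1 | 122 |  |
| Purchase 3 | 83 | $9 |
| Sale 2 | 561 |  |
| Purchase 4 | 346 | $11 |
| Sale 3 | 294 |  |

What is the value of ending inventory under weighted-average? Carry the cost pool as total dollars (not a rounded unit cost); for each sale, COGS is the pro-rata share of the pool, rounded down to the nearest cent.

Ending inventory = $1,686.19

After Purchase 1: 397 on hand, pool $4,367.00 (≈ $11.0000 each)
After Purchase 2: 706 on hand, pool $6,839.00 (≈ $9.6870 each)
Sale 1, sell 122: 122/706 × $6,839.00 → $1,181.81
After Purchase 3: 667 on hand, pool $6,404.19 (≈ $9.6015 each)
Sale 2, sell 561: 561/667 × $6,404.19 → $5,386.43
After Purchase 4: 452 on hand, pool $4,823.76 (≈ $10.6720 each)
Sale 3, sell 294: 294/452 × $4,823.76 → $3,137.57
Total COGS = $1,181.81 + $5,386.43 + $3,137.57 = $9,705.81
Ending inventory (cost pool remaining) = $1,686.19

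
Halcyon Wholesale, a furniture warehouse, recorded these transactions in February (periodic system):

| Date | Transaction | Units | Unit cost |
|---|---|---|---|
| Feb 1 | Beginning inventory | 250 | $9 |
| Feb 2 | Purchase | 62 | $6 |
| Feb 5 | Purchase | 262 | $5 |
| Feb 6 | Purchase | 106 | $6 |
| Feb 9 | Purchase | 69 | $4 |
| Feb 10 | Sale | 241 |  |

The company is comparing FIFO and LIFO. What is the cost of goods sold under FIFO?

FIFO COGS: 241 @ $9 = $2,169
LIFO COGS: 69 @ $4 + 106 @ $6 + 66 @ $5 = $1,242

COGS = $2,169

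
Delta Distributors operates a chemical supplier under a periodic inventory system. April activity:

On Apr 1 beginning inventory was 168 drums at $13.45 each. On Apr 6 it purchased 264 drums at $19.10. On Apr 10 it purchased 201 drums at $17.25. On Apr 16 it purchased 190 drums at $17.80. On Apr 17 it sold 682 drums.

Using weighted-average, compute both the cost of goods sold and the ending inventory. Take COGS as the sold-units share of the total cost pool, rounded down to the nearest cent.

Apr 17, sell 682: 682/823 × $14,151.25 → $11,726.79
Ending inventory (cost pool remaining) = $2,424.46
Check: goods available $14,151.25 = COGS $11,726.79 + ending $2,424.46

COGS = $11,726.79; ending inventory = $2,424.46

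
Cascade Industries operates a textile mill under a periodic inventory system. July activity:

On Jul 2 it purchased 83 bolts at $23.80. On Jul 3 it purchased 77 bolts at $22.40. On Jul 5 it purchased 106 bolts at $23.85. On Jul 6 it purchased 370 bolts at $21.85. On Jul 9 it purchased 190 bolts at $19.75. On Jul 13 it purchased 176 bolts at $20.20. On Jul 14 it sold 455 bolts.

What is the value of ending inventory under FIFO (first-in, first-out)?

Jul 14, 455 sold [FIFO — oldest first]: 83 @ $23.80 + 77 @ $22.40 + 106 @ $23.85 + 189 @ $21.85 = $10,357.95
Ending inventory: 181 @ $21.85 + 190 @ $19.75 + 176 @ $20.20 = $11,262.55

Ending inventory = $11,262.55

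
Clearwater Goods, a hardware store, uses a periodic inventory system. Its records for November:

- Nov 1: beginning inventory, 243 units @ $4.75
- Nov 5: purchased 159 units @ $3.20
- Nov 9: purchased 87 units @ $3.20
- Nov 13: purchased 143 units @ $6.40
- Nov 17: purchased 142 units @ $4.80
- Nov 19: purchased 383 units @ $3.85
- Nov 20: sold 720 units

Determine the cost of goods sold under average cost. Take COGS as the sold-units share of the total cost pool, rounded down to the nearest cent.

Nov 20, sell 720: 720/1157 × $5,012.80 → $3,119.46
Ending inventory (cost pool remaining) = $1,893.34
Check: goods available $5,012.80 = COGS $3,119.46 + ending $1,893.34

COGS = $3,119.46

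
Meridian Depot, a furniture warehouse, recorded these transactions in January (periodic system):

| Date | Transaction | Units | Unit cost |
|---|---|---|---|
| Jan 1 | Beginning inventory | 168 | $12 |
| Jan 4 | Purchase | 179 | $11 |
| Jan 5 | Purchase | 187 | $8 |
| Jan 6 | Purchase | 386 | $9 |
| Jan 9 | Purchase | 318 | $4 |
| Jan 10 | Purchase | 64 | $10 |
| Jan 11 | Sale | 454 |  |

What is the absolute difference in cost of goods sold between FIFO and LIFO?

$2,281

FIFO COGS: 168 @ $12 + 179 @ $11 + 107 @ $8 = $4,841
LIFO COGS: 64 @ $10 + 318 @ $4 + 72 @ $9 = $2,560
Difference = |$4,841 − $2,560| = $2,281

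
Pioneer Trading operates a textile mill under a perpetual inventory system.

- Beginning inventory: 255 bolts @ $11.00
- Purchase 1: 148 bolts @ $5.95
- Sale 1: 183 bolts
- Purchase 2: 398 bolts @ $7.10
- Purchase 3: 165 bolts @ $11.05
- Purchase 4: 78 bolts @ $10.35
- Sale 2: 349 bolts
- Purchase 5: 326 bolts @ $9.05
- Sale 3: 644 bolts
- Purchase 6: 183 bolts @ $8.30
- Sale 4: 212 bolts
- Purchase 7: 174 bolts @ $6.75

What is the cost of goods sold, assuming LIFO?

Sale 1 (183) [LIFO — newest first]: 148 @ $5.95 + 35 @ $11.00 = $1,265.60
Sale 2 (349) [LIFO — newest first]: 78 @ $10.35 + 165 @ $11.05 + 106 @ $7.10 = $3,383.15
Sale 3 (644) [LIFO — newest first]: 326 @ $9.05 + 292 @ $7.10 + 26 @ $11.00 = $5,309.50
Sale 4 (212) [LIFO — newest first]: 183 @ $8.30 + 29 @ $11.00 = $1,837.90
Total COGS = $1,265.60 + $3,383.15 + $5,309.50 + $1,837.90 = $11,796.15
Ending inventory: 165 @ $11.00 + 174 @ $6.75 = $2,989.50

COGS = $11,796.15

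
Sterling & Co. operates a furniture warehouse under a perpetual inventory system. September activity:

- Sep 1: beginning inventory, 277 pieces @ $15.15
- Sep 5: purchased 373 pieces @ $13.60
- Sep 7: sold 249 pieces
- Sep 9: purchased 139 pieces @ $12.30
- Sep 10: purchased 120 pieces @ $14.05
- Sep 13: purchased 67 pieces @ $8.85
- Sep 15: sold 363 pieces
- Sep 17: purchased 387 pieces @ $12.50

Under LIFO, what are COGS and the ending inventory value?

COGS = $7,878.25; ending inventory = $10,217.25

Sep 7, 249 sold [LIFO — newest first]: 249 @ $13.60 = $3,386.40
Sep 15, 363 sold [LIFO — newest first]: 67 @ $8.85 + 120 @ $14.05 + 139 @ $12.30 + 37 @ $13.60 = $4,491.85
Total COGS = $3,386.40 + $4,491.85 = $7,878.25
Ending inventory: 277 @ $15.15 + 87 @ $13.60 + 387 @ $12.50 = $10,217.25
Check: goods available $18,095.50 = COGS $7,878.25 + ending $10,217.25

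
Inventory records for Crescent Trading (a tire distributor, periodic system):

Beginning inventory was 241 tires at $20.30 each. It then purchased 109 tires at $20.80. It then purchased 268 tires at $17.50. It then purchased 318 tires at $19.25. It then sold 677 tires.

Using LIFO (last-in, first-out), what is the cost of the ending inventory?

Sale 1 (677) [LIFO — newest first]: 318 @ $19.25 + 268 @ $17.50 + 91 @ $20.80 = $12,704.30
Ending inventory: 241 @ $20.30 + 18 @ $20.80 = $5,266.70

Ending inventory = $5,266.70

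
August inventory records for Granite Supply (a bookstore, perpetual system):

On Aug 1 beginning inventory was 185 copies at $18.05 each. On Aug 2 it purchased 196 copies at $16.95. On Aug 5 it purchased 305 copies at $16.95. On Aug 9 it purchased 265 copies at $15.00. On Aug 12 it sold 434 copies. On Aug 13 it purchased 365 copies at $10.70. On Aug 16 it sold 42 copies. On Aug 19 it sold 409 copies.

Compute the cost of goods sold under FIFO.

Aug 12, 434 sold [FIFO — oldest first]: 185 @ $18.05 + 196 @ $16.95 + 53 @ $16.95 = $7,559.80
Aug 16, 42 sold [FIFO — oldest first]: 42 @ $16.95 = $711.90
Aug 19, 409 sold [FIFO — oldest first]: 210 @ $16.95 + 199 @ $15.00 = $6,544.50
Total COGS = $7,559.80 + $711.90 + $6,544.50 = $14,816.20
Ending inventory: 66 @ $15.00 + 365 @ $10.70 = $4,895.50
Check: goods available $19,711.70 = COGS $14,816.20 + ending $4,895.50

COGS = $14,816.20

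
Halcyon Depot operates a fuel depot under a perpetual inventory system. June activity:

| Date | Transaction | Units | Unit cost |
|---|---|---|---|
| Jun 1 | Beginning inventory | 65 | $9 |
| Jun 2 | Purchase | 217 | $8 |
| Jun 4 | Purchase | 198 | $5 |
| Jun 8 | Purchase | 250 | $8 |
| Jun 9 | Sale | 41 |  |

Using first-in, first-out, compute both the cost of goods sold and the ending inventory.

Jun 9, 41 sold [FIFO — oldest first]: 41 @ $9 = $369
Ending inventory: 24 @ $9 + 217 @ $8 + 198 @ $5 + 250 @ $8 = $4,942
Check: goods available $5,311 = COGS $369 + ending $4,942

COGS = $369; ending inventory = $4,942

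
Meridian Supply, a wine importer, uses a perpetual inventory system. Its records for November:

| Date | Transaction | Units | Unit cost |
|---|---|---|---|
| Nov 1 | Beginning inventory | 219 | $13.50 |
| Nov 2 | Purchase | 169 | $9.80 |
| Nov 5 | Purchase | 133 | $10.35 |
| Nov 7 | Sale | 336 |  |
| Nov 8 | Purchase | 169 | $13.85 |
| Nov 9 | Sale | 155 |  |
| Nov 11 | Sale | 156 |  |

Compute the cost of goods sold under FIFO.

Nov 7, 336 sold [FIFO — oldest first]: 219 @ $13.50 + 117 @ $9.80 = $4,103.10
Nov 9, 155 sold [FIFO — oldest first]: 52 @ $9.80 + 103 @ $10.35 = $1,575.65
Nov 11, 156 sold [FIFO — oldest first]: 30 @ $10.35 + 126 @ $13.85 = $2,055.60
Total COGS = $4,103.10 + $1,575.65 + $2,055.60 = $7,734.35
Ending inventory: 43 @ $13.85 = $595.55
Check: goods available $8,329.90 = COGS $7,734.35 + ending $595.55

COGS = $7,734.35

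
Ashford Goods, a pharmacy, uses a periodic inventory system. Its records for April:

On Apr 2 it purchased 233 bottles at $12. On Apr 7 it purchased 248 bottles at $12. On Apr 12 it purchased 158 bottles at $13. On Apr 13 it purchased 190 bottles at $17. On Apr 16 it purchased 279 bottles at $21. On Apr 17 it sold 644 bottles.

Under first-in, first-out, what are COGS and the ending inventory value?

Apr 17, 644 sold [FIFO — oldest first]: 233 @ $12 + 248 @ $12 + 158 @ $13 + 5 @ $17 = $7,911
Ending inventory: 185 @ $17 + 279 @ $21 = $9,004

COGS = $7,911; ending inventory = $9,004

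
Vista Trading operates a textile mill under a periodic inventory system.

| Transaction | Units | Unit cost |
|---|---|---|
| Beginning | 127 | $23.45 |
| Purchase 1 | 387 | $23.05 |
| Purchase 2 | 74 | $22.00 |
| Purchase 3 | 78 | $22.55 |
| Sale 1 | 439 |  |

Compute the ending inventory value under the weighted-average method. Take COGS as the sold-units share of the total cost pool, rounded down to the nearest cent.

Sale 1, sell 439: 439/666 × $15,285.40 → $10,075.51
Ending inventory (cost pool remaining) = $5,209.89
Check: goods available $15,285.40 = COGS $10,075.51 + ending $5,209.89

Ending inventory = $5,209.89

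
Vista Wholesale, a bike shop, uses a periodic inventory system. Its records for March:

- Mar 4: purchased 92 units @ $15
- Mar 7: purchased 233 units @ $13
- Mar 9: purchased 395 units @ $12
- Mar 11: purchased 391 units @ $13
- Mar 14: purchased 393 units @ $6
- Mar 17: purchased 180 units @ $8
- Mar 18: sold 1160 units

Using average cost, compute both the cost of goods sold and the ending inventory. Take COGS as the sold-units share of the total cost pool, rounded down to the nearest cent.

COGS = $12,419.71; ending inventory = $5,610.29

Mar 18, sell 1160: 1160/1684 × $18,030.00 → $12,419.71
Ending inventory (cost pool remaining) = $5,610.29
Check: goods available $18,030.00 = COGS $12,419.71 + ending $5,610.29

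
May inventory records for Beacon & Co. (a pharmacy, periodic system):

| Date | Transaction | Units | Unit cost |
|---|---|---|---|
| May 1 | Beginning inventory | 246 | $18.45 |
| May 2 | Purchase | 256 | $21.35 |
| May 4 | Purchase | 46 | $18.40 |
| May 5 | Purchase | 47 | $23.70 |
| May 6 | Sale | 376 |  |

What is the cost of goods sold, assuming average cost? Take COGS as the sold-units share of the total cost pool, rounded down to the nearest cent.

May 6, sell 376: 376/595 × $11,964.60 → $7,560.82
Ending inventory (cost pool remaining) = $4,403.78
Check: goods available $11,964.60 = COGS $7,560.82 + ending $4,403.78

COGS = $7,560.82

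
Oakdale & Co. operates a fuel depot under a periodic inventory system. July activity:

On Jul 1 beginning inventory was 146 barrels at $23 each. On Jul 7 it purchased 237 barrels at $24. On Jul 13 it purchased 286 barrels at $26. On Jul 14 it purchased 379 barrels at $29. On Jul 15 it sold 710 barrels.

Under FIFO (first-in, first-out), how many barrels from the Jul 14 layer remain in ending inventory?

338

Jul 15, 710 sold [FIFO — oldest first]: 146 @ $23 + 237 @ $24 + 286 @ $26 + 41 @ $29 = $17,671
Ending inventory: 338 @ $29 = $9,802
Check: goods available $27,473 = COGS $17,671 + ending $9,802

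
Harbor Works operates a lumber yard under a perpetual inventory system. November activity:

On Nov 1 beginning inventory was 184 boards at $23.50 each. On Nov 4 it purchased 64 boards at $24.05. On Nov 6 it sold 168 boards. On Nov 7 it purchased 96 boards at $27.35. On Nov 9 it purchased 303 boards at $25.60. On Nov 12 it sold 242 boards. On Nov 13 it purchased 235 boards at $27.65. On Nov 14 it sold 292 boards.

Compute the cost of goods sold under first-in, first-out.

Nov 6, 168 sold [FIFO — oldest first]: 168 @ $23.50 = $3,948.00
Nov 12, 242 sold [FIFO — oldest first]: 16 @ $23.50 + 64 @ $24.05 + 96 @ $27.35 + 66 @ $25.60 = $6,230.40
Nov 14, 292 sold [FIFO — oldest first]: 237 @ $25.60 + 55 @ $27.65 = $7,587.95
Total COGS = $3,948.00 + $6,230.40 + $7,587.95 = $17,766.35
Ending inventory: 180 @ $27.65 = $4,977.00
Check: goods available $22,743.35 = COGS $17,766.35 + ending $4,977.00

COGS = $17,766.35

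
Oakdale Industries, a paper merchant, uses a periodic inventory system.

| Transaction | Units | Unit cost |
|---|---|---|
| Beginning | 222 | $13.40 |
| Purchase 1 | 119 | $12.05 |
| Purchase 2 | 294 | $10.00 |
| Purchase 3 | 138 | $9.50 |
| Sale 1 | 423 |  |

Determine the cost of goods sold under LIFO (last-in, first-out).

Sale 1 (423) [LIFO — newest first]: 138 @ $9.50 + 285 @ $10.00 = $4,161.00
Ending inventory: 222 @ $13.40 + 119 @ $12.05 + 9 @ $10.00 = $4,498.75

COGS = $4,161.00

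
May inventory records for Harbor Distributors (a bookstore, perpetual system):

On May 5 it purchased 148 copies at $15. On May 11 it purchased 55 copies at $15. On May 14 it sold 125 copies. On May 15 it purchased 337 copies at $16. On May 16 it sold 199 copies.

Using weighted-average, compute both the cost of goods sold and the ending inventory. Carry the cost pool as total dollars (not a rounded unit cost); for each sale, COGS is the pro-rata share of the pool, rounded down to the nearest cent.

After May 5: 148 on hand, pool $2,220.00 (≈ $15.0000 each)
After May 11: 203 on hand, pool $3,045.00 (≈ $15.0000 each)
May 14, sell 125: 125/203 × $3,045.00 → $1,875.00
After May 15: 415 on hand, pool $6,562.00 (≈ $15.8120 each)
May 16, sell 199: 199/415 × $6,562.00 → $3,146.59
Total COGS = $1,875.00 + $3,146.59 = $5,021.59
Ending inventory (cost pool remaining) = $3,415.41

COGS = $5,021.59; ending inventory = $3,415.41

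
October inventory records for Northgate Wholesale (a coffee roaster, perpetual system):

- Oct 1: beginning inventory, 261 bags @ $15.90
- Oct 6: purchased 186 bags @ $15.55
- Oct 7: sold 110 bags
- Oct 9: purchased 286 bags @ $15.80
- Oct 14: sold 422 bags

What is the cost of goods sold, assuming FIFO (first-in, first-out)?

Oct 7, 110 sold [FIFO — oldest first]: 110 @ $15.90 = $1,749.00
Oct 14, 422 sold [FIFO — oldest first]: 151 @ $15.90 + 186 @ $15.55 + 85 @ $15.80 = $6,636.20
Total COGS = $1,749.00 + $6,636.20 = $8,385.20
Ending inventory: 201 @ $15.80 = $3,175.80
Check: goods available $11,561.00 = COGS $8,385.20 + ending $3,175.80

COGS = $8,385.20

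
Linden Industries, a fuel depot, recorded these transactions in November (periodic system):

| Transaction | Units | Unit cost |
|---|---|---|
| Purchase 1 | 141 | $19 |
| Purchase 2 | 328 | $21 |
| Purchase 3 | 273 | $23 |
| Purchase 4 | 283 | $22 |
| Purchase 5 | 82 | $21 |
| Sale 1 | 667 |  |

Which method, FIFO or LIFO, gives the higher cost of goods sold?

FIFO COGS: 141 @ $19 + 328 @ $21 + 198 @ $23 = $14,121
LIFO COGS: 82 @ $21 + 283 @ $22 + 273 @ $23 + 29 @ $21 = $14,836

LIFO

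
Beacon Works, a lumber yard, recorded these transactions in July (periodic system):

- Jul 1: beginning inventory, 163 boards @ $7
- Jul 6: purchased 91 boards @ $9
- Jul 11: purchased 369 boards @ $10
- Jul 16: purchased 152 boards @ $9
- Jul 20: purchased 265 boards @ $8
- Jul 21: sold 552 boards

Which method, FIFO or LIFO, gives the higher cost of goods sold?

FIFO COGS: 163 @ $7 + 91 @ $9 + 298 @ $10 = $4,940
LIFO COGS: 265 @ $8 + 152 @ $9 + 135 @ $10 = $4,838

FIFO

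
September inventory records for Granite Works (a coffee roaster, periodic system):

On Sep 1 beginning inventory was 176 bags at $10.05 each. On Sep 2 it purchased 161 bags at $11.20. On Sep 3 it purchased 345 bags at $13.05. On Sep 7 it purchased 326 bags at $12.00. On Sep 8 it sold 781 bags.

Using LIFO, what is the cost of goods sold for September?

COGS = $9,646.25

Sep 8, 781 sold [LIFO — newest first]: 326 @ $12.00 + 345 @ $13.05 + 110 @ $11.20 = $9,646.25
Ending inventory: 176 @ $10.05 + 51 @ $11.20 = $2,340.00
Check: goods available $11,986.25 = COGS $9,646.25 + ending $2,340.00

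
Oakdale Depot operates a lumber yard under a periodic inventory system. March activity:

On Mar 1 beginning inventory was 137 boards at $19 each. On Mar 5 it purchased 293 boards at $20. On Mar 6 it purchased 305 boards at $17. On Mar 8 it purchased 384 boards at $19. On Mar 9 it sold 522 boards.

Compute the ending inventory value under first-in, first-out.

Mar 9, 522 sold [FIFO — oldest first]: 137 @ $19 + 293 @ $20 + 92 @ $17 = $10,027
Ending inventory: 213 @ $17 + 384 @ $19 = $10,917

Ending inventory = $10,917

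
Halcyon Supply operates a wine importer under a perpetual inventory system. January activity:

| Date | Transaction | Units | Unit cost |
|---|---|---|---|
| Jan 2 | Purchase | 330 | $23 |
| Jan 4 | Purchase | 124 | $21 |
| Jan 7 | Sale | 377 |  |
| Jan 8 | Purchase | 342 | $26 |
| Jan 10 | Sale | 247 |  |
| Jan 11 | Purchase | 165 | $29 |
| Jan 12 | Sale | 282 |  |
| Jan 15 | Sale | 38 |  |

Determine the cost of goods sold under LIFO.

COGS = $23,480

Jan 7, 377 sold [LIFO — newest first]: 124 @ $21 + 253 @ $23 = $8,423
Jan 10, 247 sold [LIFO — newest first]: 247 @ $26 = $6,422
Jan 12, 282 sold [LIFO — newest first]: 165 @ $29 + 95 @ $26 + 22 @ $23 = $7,761
Jan 15, 38 sold [LIFO — newest first]: 38 @ $23 = $874
Total COGS = $8,423 + $6,422 + $7,761 + $874 = $23,480
Ending inventory: 17 @ $23 = $391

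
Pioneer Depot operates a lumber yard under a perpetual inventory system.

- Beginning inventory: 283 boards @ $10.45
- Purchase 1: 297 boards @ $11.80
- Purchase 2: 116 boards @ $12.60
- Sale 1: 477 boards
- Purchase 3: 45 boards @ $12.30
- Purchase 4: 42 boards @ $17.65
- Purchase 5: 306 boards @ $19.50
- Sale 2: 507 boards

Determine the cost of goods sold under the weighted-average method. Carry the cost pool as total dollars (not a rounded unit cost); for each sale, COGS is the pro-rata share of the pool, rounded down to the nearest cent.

COGS = $13,511.69

After Beginning: 283 on hand, pool $2,957.35 (≈ $10.4500 each)
After Purchase 1: 580 on hand, pool $6,461.95 (≈ $11.1413 each)
After Purchase 2: 696 on hand, pool $7,923.55 (≈ $11.3844 each)
Sale 1, sell 477: 477/696 × $7,923.55 → $5,430.36
After Purchase 3: 264 on hand, pool $3,046.69 (≈ $11.5405 each)
After Purchase 4: 306 on hand, pool $3,787.99 (≈ $12.3791 each)
After Purchase 5: 612 on hand, pool $9,754.99 (≈ $15.9395 each)
Sale 2, sell 507: 507/612 × $9,754.99 → $8,081.33
Total COGS = $5,430.36 + $8,081.33 = $13,511.69
Ending inventory (cost pool remaining) = $1,673.66
Check: goods available $15,185.35 = COGS $13,511.69 + ending $1,673.66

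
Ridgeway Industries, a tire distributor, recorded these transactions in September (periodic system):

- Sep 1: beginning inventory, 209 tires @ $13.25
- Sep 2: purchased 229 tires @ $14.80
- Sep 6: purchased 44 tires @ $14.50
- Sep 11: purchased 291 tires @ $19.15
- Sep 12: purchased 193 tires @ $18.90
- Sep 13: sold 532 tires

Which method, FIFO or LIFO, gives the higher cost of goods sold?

FIFO COGS: 209 @ $13.25 + 229 @ $14.80 + 44 @ $14.50 + 50 @ $19.15 = $7,753.95
LIFO COGS: 193 @ $18.90 + 291 @ $19.15 + 44 @ $14.50 + 4 @ $14.80 = $9,917.55

LIFO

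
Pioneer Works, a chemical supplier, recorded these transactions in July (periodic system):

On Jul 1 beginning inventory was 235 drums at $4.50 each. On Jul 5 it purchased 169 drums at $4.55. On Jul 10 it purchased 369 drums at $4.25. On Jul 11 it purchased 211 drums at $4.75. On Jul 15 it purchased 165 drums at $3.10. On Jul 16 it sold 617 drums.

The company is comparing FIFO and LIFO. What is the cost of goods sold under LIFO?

COGS = $2,538.00

FIFO COGS: 235 @ $4.50 + 169 @ $4.55 + 213 @ $4.25 = $2,731.70
LIFO COGS: 165 @ $3.10 + 211 @ $4.75 + 241 @ $4.25 = $2,538.00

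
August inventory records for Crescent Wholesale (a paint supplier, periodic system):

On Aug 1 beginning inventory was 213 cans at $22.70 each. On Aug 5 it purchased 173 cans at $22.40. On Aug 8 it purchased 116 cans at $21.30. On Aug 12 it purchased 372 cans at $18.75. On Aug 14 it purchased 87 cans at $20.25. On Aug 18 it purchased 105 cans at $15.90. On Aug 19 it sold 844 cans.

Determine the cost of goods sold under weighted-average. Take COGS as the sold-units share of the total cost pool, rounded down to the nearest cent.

Aug 19, sell 844: 844/1066 × $21,587.35 → $17,091.67
Ending inventory (cost pool remaining) = $4,495.68

COGS = $17,091.67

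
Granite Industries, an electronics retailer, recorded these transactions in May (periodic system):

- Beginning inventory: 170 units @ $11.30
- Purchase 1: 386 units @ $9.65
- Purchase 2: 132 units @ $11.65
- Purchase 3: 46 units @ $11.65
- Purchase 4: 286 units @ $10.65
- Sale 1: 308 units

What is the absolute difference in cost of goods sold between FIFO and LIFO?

FIFO COGS: 170 @ $11.30 + 138 @ $9.65 = $3,252.70
LIFO COGS: 286 @ $10.65 + 22 @ $11.65 = $3,302.20
Difference = |$3,252.70 − $3,302.20| = $49.50

$49.50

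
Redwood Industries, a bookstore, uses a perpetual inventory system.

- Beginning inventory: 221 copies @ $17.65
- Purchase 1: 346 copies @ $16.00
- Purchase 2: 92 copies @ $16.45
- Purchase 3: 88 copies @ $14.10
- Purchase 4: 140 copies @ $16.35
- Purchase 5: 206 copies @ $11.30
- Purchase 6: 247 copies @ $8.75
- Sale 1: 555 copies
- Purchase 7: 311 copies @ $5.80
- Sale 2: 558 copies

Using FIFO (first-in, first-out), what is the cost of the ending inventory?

Ending inventory = $3,790.05

Sale 1 (555) [FIFO — oldest first]: 221 @ $17.65 + 334 @ $16.00 = $9,244.65
Sale 2 (558) [FIFO — oldest first]: 12 @ $16.00 + 92 @ $16.45 + 88 @ $14.10 + 140 @ $16.35 + 206 @ $11.30 + 20 @ $8.75 = $7,738.00
Total COGS = $9,244.65 + $7,738.00 = $16,982.65
Ending inventory: 227 @ $8.75 + 311 @ $5.80 = $3,790.05
Check: goods available $20,772.70 = COGS $16,982.65 + ending $3,790.05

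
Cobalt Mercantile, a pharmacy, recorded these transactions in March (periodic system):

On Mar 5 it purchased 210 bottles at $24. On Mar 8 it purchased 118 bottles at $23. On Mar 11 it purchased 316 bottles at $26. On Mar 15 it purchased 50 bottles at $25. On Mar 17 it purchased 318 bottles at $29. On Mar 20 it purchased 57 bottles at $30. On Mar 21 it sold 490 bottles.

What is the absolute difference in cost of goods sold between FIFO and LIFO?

FIFO COGS: 210 @ $24 + 118 @ $23 + 162 @ $26 = $11,966
LIFO COGS: 57 @ $30 + 318 @ $29 + 50 @ $25 + 65 @ $26 = $13,872
Difference = |$11,966 − $13,872| = $1,906

$1,906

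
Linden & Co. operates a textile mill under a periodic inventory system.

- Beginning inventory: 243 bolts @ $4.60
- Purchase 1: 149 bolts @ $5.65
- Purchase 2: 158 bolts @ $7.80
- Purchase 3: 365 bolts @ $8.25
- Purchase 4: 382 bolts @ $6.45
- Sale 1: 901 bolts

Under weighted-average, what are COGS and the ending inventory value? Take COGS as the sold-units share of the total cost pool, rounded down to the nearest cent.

COGS = $6,020.93; ending inventory = $2,646.27

Sale 1, sell 901: 901/1297 × $8,667.20 → $6,020.93
Ending inventory (cost pool remaining) = $2,646.27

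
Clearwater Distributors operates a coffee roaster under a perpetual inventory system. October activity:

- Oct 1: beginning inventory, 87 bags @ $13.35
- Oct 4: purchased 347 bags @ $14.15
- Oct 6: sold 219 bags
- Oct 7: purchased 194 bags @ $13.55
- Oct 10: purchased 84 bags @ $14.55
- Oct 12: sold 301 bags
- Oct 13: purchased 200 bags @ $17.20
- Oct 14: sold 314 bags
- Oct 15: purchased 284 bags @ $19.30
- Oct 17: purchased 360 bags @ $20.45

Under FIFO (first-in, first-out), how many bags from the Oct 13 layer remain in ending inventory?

Oct 6, 219 sold [FIFO — oldest first]: 87 @ $13.35 + 132 @ $14.15 = $3,029.25
Oct 12, 301 sold [FIFO — oldest first]: 215 @ $14.15 + 86 @ $13.55 = $4,207.55
Oct 14, 314 sold [FIFO — oldest first]: 108 @ $13.55 + 84 @ $14.55 + 122 @ $17.20 = $4,784.00
Total COGS = $3,029.25 + $4,207.55 + $4,784.00 = $12,020.80
Ending inventory: 78 @ $17.20 + 284 @ $19.30 + 360 @ $20.45 = $14,184.80

78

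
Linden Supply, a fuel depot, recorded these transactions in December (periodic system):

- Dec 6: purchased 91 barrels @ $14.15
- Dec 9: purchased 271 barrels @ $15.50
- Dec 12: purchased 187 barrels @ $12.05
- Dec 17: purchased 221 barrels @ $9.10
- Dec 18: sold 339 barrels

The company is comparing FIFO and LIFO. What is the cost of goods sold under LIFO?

FIFO COGS: 91 @ $14.15 + 248 @ $15.50 = $5,131.65
LIFO COGS: 221 @ $9.10 + 118 @ $12.05 = $3,433.00

COGS = $3,433.00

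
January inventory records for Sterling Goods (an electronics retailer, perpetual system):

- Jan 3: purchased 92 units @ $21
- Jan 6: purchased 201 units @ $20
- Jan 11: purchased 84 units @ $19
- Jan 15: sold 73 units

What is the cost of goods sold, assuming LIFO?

COGS = $1,387

Jan 15, 73 sold [LIFO — newest first]: 73 @ $19 = $1,387
Ending inventory: 92 @ $21 + 201 @ $20 + 11 @ $19 = $6,161
Check: goods available $7,548 = COGS $1,387 + ending $6,161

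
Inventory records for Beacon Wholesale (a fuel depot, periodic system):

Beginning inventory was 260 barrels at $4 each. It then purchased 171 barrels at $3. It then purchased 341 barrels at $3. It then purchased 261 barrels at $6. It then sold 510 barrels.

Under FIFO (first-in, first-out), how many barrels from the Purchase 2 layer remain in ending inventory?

Sale 1 (510) [FIFO — oldest first]: 260 @ $4 + 171 @ $3 + 79 @ $3 = $1,790
Ending inventory: 262 @ $3 + 261 @ $6 = $2,352

262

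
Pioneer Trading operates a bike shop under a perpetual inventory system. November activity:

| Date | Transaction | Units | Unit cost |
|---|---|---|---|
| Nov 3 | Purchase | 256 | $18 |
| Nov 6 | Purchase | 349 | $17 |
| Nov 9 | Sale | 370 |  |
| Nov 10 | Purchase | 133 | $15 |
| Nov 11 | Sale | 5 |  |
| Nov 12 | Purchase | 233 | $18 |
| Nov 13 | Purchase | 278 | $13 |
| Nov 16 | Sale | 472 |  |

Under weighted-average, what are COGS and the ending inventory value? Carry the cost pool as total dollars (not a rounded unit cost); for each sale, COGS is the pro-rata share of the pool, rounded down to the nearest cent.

After Nov 3: 256 on hand, pool $4,608.00 (≈ $18.0000 each)
After Nov 6: 605 on hand, pool $10,541.00 (≈ $17.4231 each)
Nov 9, sell 370: 370/605 × $10,541.00 → $6,446.56
After Nov 10: 368 on hand, pool $6,089.44 (≈ $16.5474 each)
Nov 11, sell 5: 5/368 × $6,089.44 → $82.73
After Nov 12: 596 on hand, pool $10,200.71 (≈ $17.1153 each)
After Nov 13: 874 on hand, pool $13,814.71 (≈ $15.8063 each)
Nov 16, sell 472: 472/874 × $13,814.71 → $7,460.57
Total COGS = $6,446.56 + $82.73 + $7,460.57 = $13,989.86
Ending inventory (cost pool remaining) = $6,354.14

COGS = $13,989.86; ending inventory = $6,354.14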